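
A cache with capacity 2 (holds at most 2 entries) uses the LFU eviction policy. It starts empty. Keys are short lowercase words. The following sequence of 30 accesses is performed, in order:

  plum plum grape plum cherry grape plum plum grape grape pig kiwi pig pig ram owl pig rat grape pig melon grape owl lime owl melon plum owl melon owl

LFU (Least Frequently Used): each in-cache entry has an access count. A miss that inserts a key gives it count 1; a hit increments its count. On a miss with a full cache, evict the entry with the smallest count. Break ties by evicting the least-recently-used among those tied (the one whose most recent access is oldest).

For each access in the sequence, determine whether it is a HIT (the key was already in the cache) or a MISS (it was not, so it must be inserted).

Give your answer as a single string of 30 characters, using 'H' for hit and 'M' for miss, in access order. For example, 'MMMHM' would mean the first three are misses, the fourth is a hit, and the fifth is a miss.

LFU simulation (capacity=2):
  1. access plum: MISS. Cache: [plum(c=1)]
  2. access plum: HIT, count now 2. Cache: [plum(c=2)]
  3. access grape: MISS. Cache: [grape(c=1) plum(c=2)]
  4. access plum: HIT, count now 3. Cache: [grape(c=1) plum(c=3)]
  5. access cherry: MISS, evict grape(c=1). Cache: [cherry(c=1) plum(c=3)]
  6. access grape: MISS, evict cherry(c=1). Cache: [grape(c=1) plum(c=3)]
  7. access plum: HIT, count now 4. Cache: [grape(c=1) plum(c=4)]
  8. access plum: HIT, count now 5. Cache: [grape(c=1) plum(c=5)]
  9. access grape: HIT, count now 2. Cache: [grape(c=2) plum(c=5)]
  10. access grape: HIT, count now 3. Cache: [grape(c=3) plum(c=5)]
  11. access pig: MISS, evict grape(c=3). Cache: [pig(c=1) plum(c=5)]
  12. access kiwi: MISS, evict pig(c=1). Cache: [kiwi(c=1) plum(c=5)]
  13. access pig: MISS, evict kiwi(c=1). Cache: [pig(c=1) plum(c=5)]
  14. access pig: HIT, count now 2. Cache: [pig(c=2) plum(c=5)]
  15. access ram: MISS, evict pig(c=2). Cache: [ram(c=1) plum(c=5)]
  16. access owl: MISS, evict ram(c=1). Cache: [owl(c=1) plum(c=5)]
  17. access pig: MISS, evict owl(c=1). Cache: [pig(c=1) plum(c=5)]
  18. access rat: MISS, evict pig(c=1). Cache: [rat(c=1) plum(c=5)]
  19. access grape: MISS, evict rat(c=1). Cache: [grape(c=1) plum(c=5)]
  20. access pig: MISS, evict grape(c=1). Cache: [pig(c=1) plum(c=5)]
  21. access melon: MISS, evict pig(c=1). Cache: [melon(c=1) plum(c=5)]
  22. access grape: MISS, evict melon(c=1). Cache: [grape(c=1) plum(c=5)]
  23. access owl: MISS, evict grape(c=1). Cache: [owl(c=1) plum(c=5)]
  24. access lime: MISS, evict owl(c=1). Cache: [lime(c=1) plum(c=5)]
  25. access owl: MISS, evict lime(c=1). Cache: [owl(c=1) plum(c=5)]
  26. access melon: MISS, evict owl(c=1). Cache: [melon(c=1) plum(c=5)]
  27. access plum: HIT, count now 6. Cache: [melon(c=1) plum(c=6)]
  28. access owl: MISS, evict melon(c=1). Cache: [owl(c=1) plum(c=6)]
  29. access melon: MISS, evict owl(c=1). Cache: [melon(c=1) plum(c=6)]
  30. access owl: MISS, evict melon(c=1). Cache: [owl(c=1) plum(c=6)]
Total: 8 hits, 22 misses, 20 evictions

Answer: MHMHMMHHHHMMMHMMMMMMMMMMMMHMMM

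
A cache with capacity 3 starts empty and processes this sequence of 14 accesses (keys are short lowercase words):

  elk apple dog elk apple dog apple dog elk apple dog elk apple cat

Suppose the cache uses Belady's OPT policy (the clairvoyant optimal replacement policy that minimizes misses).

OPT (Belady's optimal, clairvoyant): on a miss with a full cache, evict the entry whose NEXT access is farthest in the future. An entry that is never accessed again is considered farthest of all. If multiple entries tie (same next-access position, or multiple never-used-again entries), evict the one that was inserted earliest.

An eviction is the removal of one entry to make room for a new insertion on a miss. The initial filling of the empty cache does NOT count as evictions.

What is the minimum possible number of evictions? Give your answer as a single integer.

OPT (Belady) simulation (capacity=3):
  1. access elk: MISS. Cache: [elk]
  2. access apple: MISS. Cache: [elk apple]
  3. access dog: MISS. Cache: [elk apple dog]
  4. access elk: HIT. Next use of elk: step 9. Cache: [elk apple dog]
  5. access apple: HIT. Next use of apple: step 7. Cache: [elk apple dog]
  6. access dog: HIT. Next use of dog: step 8. Cache: [elk apple dog]
  7. access apple: HIT. Next use of apple: step 10. Cache: [elk apple dog]
  8. access dog: HIT. Next use of dog: step 11. Cache: [elk apple dog]
  9. access elk: HIT. Next use of elk: step 12. Cache: [elk apple dog]
  10. access apple: HIT. Next use of apple: step 13. Cache: [elk apple dog]
  11. access dog: HIT. Next use of dog: never. Cache: [elk apple dog]
  12. access elk: HIT. Next use of elk: never. Cache: [elk apple dog]
  13. access apple: HIT. Next use of apple: never. Cache: [elk apple dog]
  14. access cat: MISS, evict elk (next use: never). Cache: [apple dog cat]
Total: 10 hits, 4 misses, 1 evictions

Answer: 1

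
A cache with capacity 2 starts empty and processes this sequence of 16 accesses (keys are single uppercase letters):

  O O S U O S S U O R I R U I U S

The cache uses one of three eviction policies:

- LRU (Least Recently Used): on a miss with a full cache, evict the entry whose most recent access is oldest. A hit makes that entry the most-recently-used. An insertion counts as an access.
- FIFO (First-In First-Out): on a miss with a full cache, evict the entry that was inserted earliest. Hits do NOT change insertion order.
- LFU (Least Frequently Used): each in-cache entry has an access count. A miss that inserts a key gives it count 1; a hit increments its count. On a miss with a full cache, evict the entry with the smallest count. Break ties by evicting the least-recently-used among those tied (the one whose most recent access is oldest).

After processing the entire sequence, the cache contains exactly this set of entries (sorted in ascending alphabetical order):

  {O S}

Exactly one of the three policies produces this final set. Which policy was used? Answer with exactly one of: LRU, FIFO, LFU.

Answer: LFU

Derivation:
Simulating under each policy and comparing final sets:
  LRU: final set = {S U} -> differs
  FIFO: final set = {S U} -> differs
  LFU: final set = {O S} -> MATCHES target
Only LFU produces the target set.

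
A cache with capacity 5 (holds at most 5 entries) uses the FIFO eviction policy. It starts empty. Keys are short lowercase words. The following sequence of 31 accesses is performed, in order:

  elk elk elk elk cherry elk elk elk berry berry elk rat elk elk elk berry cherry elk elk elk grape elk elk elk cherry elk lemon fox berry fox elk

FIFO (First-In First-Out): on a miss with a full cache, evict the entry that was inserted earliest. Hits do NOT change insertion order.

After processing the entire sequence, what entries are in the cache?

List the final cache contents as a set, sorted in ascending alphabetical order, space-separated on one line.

FIFO simulation (capacity=5):
  1. access elk: MISS. Cache (old->new): [elk]
  2. access elk: HIT. Cache (old->new): [elk]
  3. access elk: HIT. Cache (old->new): [elk]
  4. access elk: HIT. Cache (old->new): [elk]
  5. access cherry: MISS. Cache (old->new): [elk cherry]
  6. access elk: HIT. Cache (old->new): [elk cherry]
  7. access elk: HIT. Cache (old->new): [elk cherry]
  8. access elk: HIT. Cache (old->new): [elk cherry]
  9. access berry: MISS. Cache (old->new): [elk cherry berry]
  10. access berry: HIT. Cache (old->new): [elk cherry berry]
  11. access elk: HIT. Cache (old->new): [elk cherry berry]
  12. access rat: MISS. Cache (old->new): [elk cherry berry rat]
  13. access elk: HIT. Cache (old->new): [elk cherry berry rat]
  14. access elk: HIT. Cache (old->new): [elk cherry berry rat]
  15. access elk: HIT. Cache (old->new): [elk cherry berry rat]
  16. access berry: HIT. Cache (old->new): [elk cherry berry rat]
  17. access cherry: HIT. Cache (old->new): [elk cherry berry rat]
  18. access elk: HIT. Cache (old->new): [elk cherry berry rat]
  19. access elk: HIT. Cache (old->new): [elk cherry berry rat]
  20. access elk: HIT. Cache (old->new): [elk cherry berry rat]
  21. access grape: MISS. Cache (old->new): [elk cherry berry rat grape]
  22. access elk: HIT. Cache (old->new): [elk cherry berry rat grape]
  23. access elk: HIT. Cache (old->new): [elk cherry berry rat grape]
  24. access elk: HIT. Cache (old->new): [elk cherry berry rat grape]
  25. access cherry: HIT. Cache (old->new): [elk cherry berry rat grape]
  26. access elk: HIT. Cache (old->new): [elk cherry berry rat grape]
  27. access lemon: MISS, evict elk. Cache (old->new): [cherry berry rat grape lemon]
  28. access fox: MISS, evict cherry. Cache (old->new): [berry rat grape lemon fox]
  29. access berry: HIT. Cache (old->new): [berry rat grape lemon fox]
  30. access fox: HIT. Cache (old->new): [berry rat grape lemon fox]
  31. access elk: MISS, evict berry. Cache (old->new): [rat grape lemon fox elk]
Total: 23 hits, 8 misses, 3 evictions

Answer: elk fox grape lemon rat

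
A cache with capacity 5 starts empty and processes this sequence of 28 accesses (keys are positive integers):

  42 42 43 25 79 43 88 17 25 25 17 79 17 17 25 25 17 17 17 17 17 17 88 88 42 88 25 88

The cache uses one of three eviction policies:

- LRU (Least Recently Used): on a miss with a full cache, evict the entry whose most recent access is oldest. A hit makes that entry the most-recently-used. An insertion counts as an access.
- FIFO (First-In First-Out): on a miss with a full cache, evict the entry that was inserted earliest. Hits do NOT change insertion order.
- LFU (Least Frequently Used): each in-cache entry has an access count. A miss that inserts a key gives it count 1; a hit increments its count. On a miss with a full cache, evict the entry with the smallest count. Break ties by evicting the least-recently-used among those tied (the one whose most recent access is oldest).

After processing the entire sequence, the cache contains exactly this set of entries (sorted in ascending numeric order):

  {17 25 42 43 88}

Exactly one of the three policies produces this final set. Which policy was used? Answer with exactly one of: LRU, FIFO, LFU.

Simulating under each policy and comparing final sets:
  LRU: final set = {17 25 42 79 88} -> differs
  FIFO: final set = {17 25 42 79 88} -> differs
  LFU: final set = {17 25 42 43 88} -> MATCHES target
Only LFU produces the target set.

Answer: LFU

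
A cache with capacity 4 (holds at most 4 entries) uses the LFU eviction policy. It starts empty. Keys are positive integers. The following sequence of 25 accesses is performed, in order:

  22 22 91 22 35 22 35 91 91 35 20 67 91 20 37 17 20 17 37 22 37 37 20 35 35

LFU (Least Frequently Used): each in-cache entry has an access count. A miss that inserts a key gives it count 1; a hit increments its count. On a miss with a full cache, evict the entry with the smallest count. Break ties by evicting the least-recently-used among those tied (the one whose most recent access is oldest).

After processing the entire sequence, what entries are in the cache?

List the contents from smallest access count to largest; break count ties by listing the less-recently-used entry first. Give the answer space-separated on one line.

LFU simulation (capacity=4):
  1. access 22: MISS. Cache: [22(c=1)]
  2. access 22: HIT, count now 2. Cache: [22(c=2)]
  3. access 91: MISS. Cache: [91(c=1) 22(c=2)]
  4. access 22: HIT, count now 3. Cache: [91(c=1) 22(c=3)]
  5. access 35: MISS. Cache: [91(c=1) 35(c=1) 22(c=3)]
  6. access 22: HIT, count now 4. Cache: [91(c=1) 35(c=1) 22(c=4)]
  7. access 35: HIT, count now 2. Cache: [91(c=1) 35(c=2) 22(c=4)]
  8. access 91: HIT, count now 2. Cache: [35(c=2) 91(c=2) 22(c=4)]
  9. access 91: HIT, count now 3. Cache: [35(c=2) 91(c=3) 22(c=4)]
  10. access 35: HIT, count now 3. Cache: [91(c=3) 35(c=3) 22(c=4)]
  11. access 20: MISS. Cache: [20(c=1) 91(c=3) 35(c=3) 22(c=4)]
  12. access 67: MISS, evict 20(c=1). Cache: [67(c=1) 91(c=3) 35(c=3) 22(c=4)]
  13. access 91: HIT, count now 4. Cache: [67(c=1) 35(c=3) 22(c=4) 91(c=4)]
  14. access 20: MISS, evict 67(c=1). Cache: [20(c=1) 35(c=3) 22(c=4) 91(c=4)]
  15. access 37: MISS, evict 20(c=1). Cache: [37(c=1) 35(c=3) 22(c=4) 91(c=4)]
  16. access 17: MISS, evict 37(c=1). Cache: [17(c=1) 35(c=3) 22(c=4) 91(c=4)]
  17. access 20: MISS, evict 17(c=1). Cache: [20(c=1) 35(c=3) 22(c=4) 91(c=4)]
  18. access 17: MISS, evict 20(c=1). Cache: [17(c=1) 35(c=3) 22(c=4) 91(c=4)]
  19. access 37: MISS, evict 17(c=1). Cache: [37(c=1) 35(c=3) 22(c=4) 91(c=4)]
  20. access 22: HIT, count now 5. Cache: [37(c=1) 35(c=3) 91(c=4) 22(c=5)]
  21. access 37: HIT, count now 2. Cache: [37(c=2) 35(c=3) 91(c=4) 22(c=5)]
  22. access 37: HIT, count now 3. Cache: [35(c=3) 37(c=3) 91(c=4) 22(c=5)]
  23. access 20: MISS, evict 35(c=3). Cache: [20(c=1) 37(c=3) 91(c=4) 22(c=5)]
  24. access 35: MISS, evict 20(c=1). Cache: [35(c=1) 37(c=3) 91(c=4) 22(c=5)]
  25. access 35: HIT, count now 2. Cache: [35(c=2) 37(c=3) 91(c=4) 22(c=5)]
Total: 12 hits, 13 misses, 9 evictions

Answer: 35 37 91 22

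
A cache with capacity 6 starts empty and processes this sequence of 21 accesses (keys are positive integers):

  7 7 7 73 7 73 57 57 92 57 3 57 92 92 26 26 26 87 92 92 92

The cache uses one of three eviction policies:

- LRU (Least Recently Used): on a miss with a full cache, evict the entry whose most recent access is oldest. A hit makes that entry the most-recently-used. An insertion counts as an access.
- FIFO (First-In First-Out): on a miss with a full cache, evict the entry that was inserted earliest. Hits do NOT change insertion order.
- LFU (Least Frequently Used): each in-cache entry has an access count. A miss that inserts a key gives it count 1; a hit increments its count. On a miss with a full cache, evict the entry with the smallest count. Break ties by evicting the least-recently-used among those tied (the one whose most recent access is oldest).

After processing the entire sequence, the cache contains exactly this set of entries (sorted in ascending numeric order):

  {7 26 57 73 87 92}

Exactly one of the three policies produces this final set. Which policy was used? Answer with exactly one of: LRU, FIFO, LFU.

Answer: LFU

Derivation:
Simulating under each policy and comparing final sets:
  LRU: final set = {3 26 57 73 87 92} -> differs
  FIFO: final set = {3 26 57 73 87 92} -> differs
  LFU: final set = {7 26 57 73 87 92} -> MATCHES target
Only LFU produces the target set.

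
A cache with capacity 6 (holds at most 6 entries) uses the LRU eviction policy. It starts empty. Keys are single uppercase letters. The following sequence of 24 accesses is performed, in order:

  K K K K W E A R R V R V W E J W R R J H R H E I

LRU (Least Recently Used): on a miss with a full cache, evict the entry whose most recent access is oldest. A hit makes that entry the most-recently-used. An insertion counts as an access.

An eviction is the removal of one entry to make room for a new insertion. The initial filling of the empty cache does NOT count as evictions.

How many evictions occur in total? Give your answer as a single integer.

LRU simulation (capacity=6):
  1. access K: MISS. Cache (LRU->MRU): [K]
  2. access K: HIT. Cache (LRU->MRU): [K]
  3. access K: HIT. Cache (LRU->MRU): [K]
  4. access K: HIT. Cache (LRU->MRU): [K]
  5. access W: MISS. Cache (LRU->MRU): [K W]
  6. access E: MISS. Cache (LRU->MRU): [K W E]
  7. access A: MISS. Cache (LRU->MRU): [K W E A]
  8. access R: MISS. Cache (LRU->MRU): [K W E A R]
  9. access R: HIT. Cache (LRU->MRU): [K W E A R]
  10. access V: MISS. Cache (LRU->MRU): [K W E A R V]
  11. access R: HIT. Cache (LRU->MRU): [K W E A V R]
  12. access V: HIT. Cache (LRU->MRU): [K W E A R V]
  13. access W: HIT. Cache (LRU->MRU): [K E A R V W]
  14. access E: HIT. Cache (LRU->MRU): [K A R V W E]
  15. access J: MISS, evict K. Cache (LRU->MRU): [A R V W E J]
  16. access W: HIT. Cache (LRU->MRU): [A R V E J W]
  17. access R: HIT. Cache (LRU->MRU): [A V E J W R]
  18. access R: HIT. Cache (LRU->MRU): [A V E J W R]
  19. access J: HIT. Cache (LRU->MRU): [A V E W R J]
  20. access H: MISS, evict A. Cache (LRU->MRU): [V E W R J H]
  21. access R: HIT. Cache (LRU->MRU): [V E W J H R]
  22. access H: HIT. Cache (LRU->MRU): [V E W J R H]
  23. access E: HIT. Cache (LRU->MRU): [V W J R H E]
  24. access I: MISS, evict V. Cache (LRU->MRU): [W J R H E I]
Total: 15 hits, 9 misses, 3 evictions

Answer: 3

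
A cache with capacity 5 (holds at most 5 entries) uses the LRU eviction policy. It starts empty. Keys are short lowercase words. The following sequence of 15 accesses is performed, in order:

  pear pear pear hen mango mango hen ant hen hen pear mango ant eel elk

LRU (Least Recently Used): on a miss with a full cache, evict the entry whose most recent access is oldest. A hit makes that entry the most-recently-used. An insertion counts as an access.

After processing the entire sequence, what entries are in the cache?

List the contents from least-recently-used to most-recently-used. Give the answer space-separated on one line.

LRU simulation (capacity=5):
  1. access pear: MISS. Cache (LRU->MRU): [pear]
  2. access pear: HIT. Cache (LRU->MRU): [pear]
  3. access pear: HIT. Cache (LRU->MRU): [pear]
  4. access hen: MISS. Cache (LRU->MRU): [pear hen]
  5. access mango: MISS. Cache (LRU->MRU): [pear hen mango]
  6. access mango: HIT. Cache (LRU->MRU): [pear hen mango]
  7. access hen: HIT. Cache (LRU->MRU): [pear mango hen]
  8. access ant: MISS. Cache (LRU->MRU): [pear mango hen ant]
  9. access hen: HIT. Cache (LRU->MRU): [pear mango ant hen]
  10. access hen: HIT. Cache (LRU->MRU): [pear mango ant hen]
  11. access pear: HIT. Cache (LRU->MRU): [mango ant hen pear]
  12. access mango: HIT. Cache (LRU->MRU): [ant hen pear mango]
  13. access ant: HIT. Cache (LRU->MRU): [hen pear mango ant]
  14. access eel: MISS. Cache (LRU->MRU): [hen pear mango ant eel]
  15. access elk: MISS, evict hen. Cache (LRU->MRU): [pear mango ant eel elk]
Total: 9 hits, 6 misses, 1 evictions

Answer: pear mango ant eel elk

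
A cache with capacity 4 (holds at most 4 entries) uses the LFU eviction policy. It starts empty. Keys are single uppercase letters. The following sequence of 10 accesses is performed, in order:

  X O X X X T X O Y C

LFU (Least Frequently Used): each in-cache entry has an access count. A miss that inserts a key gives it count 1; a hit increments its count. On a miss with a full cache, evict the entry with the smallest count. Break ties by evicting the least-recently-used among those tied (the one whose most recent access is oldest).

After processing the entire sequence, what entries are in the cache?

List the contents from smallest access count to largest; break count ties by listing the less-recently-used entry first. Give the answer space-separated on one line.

Answer: Y C O X

Derivation:
LFU simulation (capacity=4):
  1. access X: MISS. Cache: [X(c=1)]
  2. access O: MISS. Cache: [X(c=1) O(c=1)]
  3. access X: HIT, count now 2. Cache: [O(c=1) X(c=2)]
  4. access X: HIT, count now 3. Cache: [O(c=1) X(c=3)]
  5. access X: HIT, count now 4. Cache: [O(c=1) X(c=4)]
  6. access T: MISS. Cache: [O(c=1) T(c=1) X(c=4)]
  7. access X: HIT, count now 5. Cache: [O(c=1) T(c=1) X(c=5)]
  8. access O: HIT, count now 2. Cache: [T(c=1) O(c=2) X(c=5)]
  9. access Y: MISS. Cache: [T(c=1) Y(c=1) O(c=2) X(c=5)]
  10. access C: MISS, evict T(c=1). Cache: [Y(c=1) C(c=1) O(c=2) X(c=5)]
Total: 5 hits, 5 misses, 1 evictions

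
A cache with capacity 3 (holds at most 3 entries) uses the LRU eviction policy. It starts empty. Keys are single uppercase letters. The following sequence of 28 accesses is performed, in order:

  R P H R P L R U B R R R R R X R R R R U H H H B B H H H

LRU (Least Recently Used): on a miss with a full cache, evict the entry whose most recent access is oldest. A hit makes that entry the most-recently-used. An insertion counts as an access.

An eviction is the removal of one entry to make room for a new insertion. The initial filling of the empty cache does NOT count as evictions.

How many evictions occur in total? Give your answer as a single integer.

LRU simulation (capacity=3):
  1. access R: MISS. Cache (LRU->MRU): [R]
  2. access P: MISS. Cache (LRU->MRU): [R P]
  3. access H: MISS. Cache (LRU->MRU): [R P H]
  4. access R: HIT. Cache (LRU->MRU): [P H R]
  5. access P: HIT. Cache (LRU->MRU): [H R P]
  6. access L: MISS, evict H. Cache (LRU->MRU): [R P L]
  7. access R: HIT. Cache (LRU->MRU): [P L R]
  8. access U: MISS, evict P. Cache (LRU->MRU): [L R U]
  9. access B: MISS, evict L. Cache (LRU->MRU): [R U B]
  10. access R: HIT. Cache (LRU->MRU): [U B R]
  11. access R: HIT. Cache (LRU->MRU): [U B R]
  12. access R: HIT. Cache (LRU->MRU): [U B R]
  13. access R: HIT. Cache (LRU->MRU): [U B R]
  14. access R: HIT. Cache (LRU->MRU): [U B R]
  15. access X: MISS, evict U. Cache (LRU->MRU): [B R X]
  16. access R: HIT. Cache (LRU->MRU): [B X R]
  17. access R: HIT. Cache (LRU->MRU): [B X R]
  18. access R: HIT. Cache (LRU->MRU): [B X R]
  19. access R: HIT. Cache (LRU->MRU): [B X R]
  20. access U: MISS, evict B. Cache (LRU->MRU): [X R U]
  21. access H: MISS, evict X. Cache (LRU->MRU): [R U H]
  22. access H: HIT. Cache (LRU->MRU): [R U H]
  23. access H: HIT. Cache (LRU->MRU): [R U H]
  24. access B: MISS, evict R. Cache (LRU->MRU): [U H B]
  25. access B: HIT. Cache (LRU->MRU): [U H B]
  26. access H: HIT. Cache (LRU->MRU): [U B H]
  27. access H: HIT. Cache (LRU->MRU): [U B H]
  28. access H: HIT. Cache (LRU->MRU): [U B H]
Total: 18 hits, 10 misses, 7 evictions

Answer: 7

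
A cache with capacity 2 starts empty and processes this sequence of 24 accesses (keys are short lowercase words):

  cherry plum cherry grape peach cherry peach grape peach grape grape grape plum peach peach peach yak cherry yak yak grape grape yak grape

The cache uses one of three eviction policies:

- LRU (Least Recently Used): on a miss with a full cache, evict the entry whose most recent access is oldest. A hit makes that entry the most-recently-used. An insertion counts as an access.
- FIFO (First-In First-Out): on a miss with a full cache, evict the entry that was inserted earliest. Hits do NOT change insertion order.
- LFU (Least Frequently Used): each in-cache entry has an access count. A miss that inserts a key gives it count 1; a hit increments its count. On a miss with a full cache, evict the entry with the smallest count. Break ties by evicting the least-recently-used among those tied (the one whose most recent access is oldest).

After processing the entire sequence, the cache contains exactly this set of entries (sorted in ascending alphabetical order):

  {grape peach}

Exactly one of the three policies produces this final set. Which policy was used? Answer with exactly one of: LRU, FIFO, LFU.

Simulating under each policy and comparing final sets:
  LRU: final set = {grape yak} -> differs
  FIFO: final set = {grape yak} -> differs
  LFU: final set = {grape peach} -> MATCHES target
Only LFU produces the target set.

Answer: LFU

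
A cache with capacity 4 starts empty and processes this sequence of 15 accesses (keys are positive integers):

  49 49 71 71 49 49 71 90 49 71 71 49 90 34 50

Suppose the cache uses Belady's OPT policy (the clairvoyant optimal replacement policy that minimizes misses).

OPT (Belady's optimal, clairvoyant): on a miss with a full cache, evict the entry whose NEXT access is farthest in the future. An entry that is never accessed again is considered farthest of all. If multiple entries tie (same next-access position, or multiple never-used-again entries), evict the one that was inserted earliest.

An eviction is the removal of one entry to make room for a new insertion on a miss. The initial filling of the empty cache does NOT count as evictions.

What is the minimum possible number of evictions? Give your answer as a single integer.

Answer: 1

Derivation:
OPT (Belady) simulation (capacity=4):
  1. access 49: MISS. Cache: [49]
  2. access 49: HIT. Next use of 49: step 5. Cache: [49]
  3. access 71: MISS. Cache: [49 71]
  4. access 71: HIT. Next use of 71: step 7. Cache: [49 71]
  5. access 49: HIT. Next use of 49: step 6. Cache: [49 71]
  6. access 49: HIT. Next use of 49: step 9. Cache: [49 71]
  7. access 71: HIT. Next use of 71: step 10. Cache: [49 71]
  8. access 90: MISS. Cache: [49 71 90]
  9. access 49: HIT. Next use of 49: step 12. Cache: [49 71 90]
  10. access 71: HIT. Next use of 71: step 11. Cache: [49 71 90]
  11. access 71: HIT. Next use of 71: never. Cache: [49 71 90]
  12. access 49: HIT. Next use of 49: never. Cache: [49 71 90]
  13. access 90: HIT. Next use of 90: never. Cache: [49 71 90]
  14. access 34: MISS. Cache: [49 71 90 34]
  15. access 50: MISS, evict 49 (next use: never). Cache: [71 90 34 50]
Total: 10 hits, 5 misses, 1 evictions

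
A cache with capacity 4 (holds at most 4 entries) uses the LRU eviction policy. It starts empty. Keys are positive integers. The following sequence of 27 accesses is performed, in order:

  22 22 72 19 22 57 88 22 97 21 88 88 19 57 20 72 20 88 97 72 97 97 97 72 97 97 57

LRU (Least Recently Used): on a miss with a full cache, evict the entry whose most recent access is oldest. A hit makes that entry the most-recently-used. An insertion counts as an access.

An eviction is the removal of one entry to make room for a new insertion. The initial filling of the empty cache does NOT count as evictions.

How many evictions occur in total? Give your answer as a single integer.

Answer: 10

Derivation:
LRU simulation (capacity=4):
  1. access 22: MISS. Cache (LRU->MRU): [22]
  2. access 22: HIT. Cache (LRU->MRU): [22]
  3. access 72: MISS. Cache (LRU->MRU): [22 72]
  4. access 19: MISS. Cache (LRU->MRU): [22 72 19]
  5. access 22: HIT. Cache (LRU->MRU): [72 19 22]
  6. access 57: MISS. Cache (LRU->MRU): [72 19 22 57]
  7. access 88: MISS, evict 72. Cache (LRU->MRU): [19 22 57 88]
  8. access 22: HIT. Cache (LRU->MRU): [19 57 88 22]
  9. access 97: MISS, evict 19. Cache (LRU->MRU): [57 88 22 97]
  10. access 21: MISS, evict 57. Cache (LRU->MRU): [88 22 97 21]
  11. access 88: HIT. Cache (LRU->MRU): [22 97 21 88]
  12. access 88: HIT. Cache (LRU->MRU): [22 97 21 88]
  13. access 19: MISS, evict 22. Cache (LRU->MRU): [97 21 88 19]
  14. access 57: MISS, evict 97. Cache (LRU->MRU): [21 88 19 57]
  15. access 20: MISS, evict 21. Cache (LRU->MRU): [88 19 57 20]
  16. access 72: MISS, evict 88. Cache (LRU->MRU): [19 57 20 72]
  17. access 20: HIT. Cache (LRU->MRU): [19 57 72 20]
  18. access 88: MISS, evict 19. Cache (LRU->MRU): [57 72 20 88]
  19. access 97: MISS, evict 57. Cache (LRU->MRU): [72 20 88 97]
  20. access 72: HIT. Cache (LRU->MRU): [20 88 97 72]
  21. access 97: HIT. Cache (LRU->MRU): [20 88 72 97]
  22. access 97: HIT. Cache (LRU->MRU): [20 88 72 97]
  23. access 97: HIT. Cache (LRU->MRU): [20 88 72 97]
  24. access 72: HIT. Cache (LRU->MRU): [20 88 97 72]
  25. access 97: HIT. Cache (LRU->MRU): [20 88 72 97]
  26. access 97: HIT. Cache (LRU->MRU): [20 88 72 97]
  27. access 57: MISS, evict 20. Cache (LRU->MRU): [88 72 97 57]
Total: 13 hits, 14 misses, 10 evictions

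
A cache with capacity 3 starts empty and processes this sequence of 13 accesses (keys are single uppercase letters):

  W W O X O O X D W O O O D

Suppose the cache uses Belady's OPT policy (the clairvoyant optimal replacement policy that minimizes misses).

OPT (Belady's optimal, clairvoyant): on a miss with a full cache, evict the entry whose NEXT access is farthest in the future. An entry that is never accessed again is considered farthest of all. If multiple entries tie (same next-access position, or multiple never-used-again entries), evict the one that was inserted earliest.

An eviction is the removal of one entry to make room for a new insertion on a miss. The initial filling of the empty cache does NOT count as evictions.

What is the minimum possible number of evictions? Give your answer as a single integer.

OPT (Belady) simulation (capacity=3):
  1. access W: MISS. Cache: [W]
  2. access W: HIT. Next use of W: step 9. Cache: [W]
  3. access O: MISS. Cache: [W O]
  4. access X: MISS. Cache: [W O X]
  5. access O: HIT. Next use of O: step 6. Cache: [W O X]
  6. access O: HIT. Next use of O: step 10. Cache: [W O X]
  7. access X: HIT. Next use of X: never. Cache: [W O X]
  8. access D: MISS, evict X (next use: never). Cache: [W O D]
  9. access W: HIT. Next use of W: never. Cache: [W O D]
  10. access O: HIT. Next use of O: step 11. Cache: [W O D]
  11. access O: HIT. Next use of O: step 12. Cache: [W O D]
  12. access O: HIT. Next use of O: never. Cache: [W O D]
  13. access D: HIT. Next use of D: never. Cache: [W O D]
Total: 9 hits, 4 misses, 1 evictions

Answer: 1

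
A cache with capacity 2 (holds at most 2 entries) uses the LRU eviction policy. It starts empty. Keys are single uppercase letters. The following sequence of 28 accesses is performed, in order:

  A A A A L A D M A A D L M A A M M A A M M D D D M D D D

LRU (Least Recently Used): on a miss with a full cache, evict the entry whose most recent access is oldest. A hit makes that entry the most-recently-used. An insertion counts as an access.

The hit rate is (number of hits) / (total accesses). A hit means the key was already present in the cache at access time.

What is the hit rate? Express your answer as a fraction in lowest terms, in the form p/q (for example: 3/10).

LRU simulation (capacity=2):
  1. access A: MISS. Cache (LRU->MRU): [A]
  2. access A: HIT. Cache (LRU->MRU): [A]
  3. access A: HIT. Cache (LRU->MRU): [A]
  4. access A: HIT. Cache (LRU->MRU): [A]
  5. access L: MISS. Cache (LRU->MRU): [A L]
  6. access A: HIT. Cache (LRU->MRU): [L A]
  7. access D: MISS, evict L. Cache (LRU->MRU): [A D]
  8. access M: MISS, evict A. Cache (LRU->MRU): [D M]
  9. access A: MISS, evict D. Cache (LRU->MRU): [M A]
  10. access A: HIT. Cache (LRU->MRU): [M A]
  11. access D: MISS, evict M. Cache (LRU->MRU): [A D]
  12. access L: MISS, evict A. Cache (LRU->MRU): [D L]
  13. access M: MISS, evict D. Cache (LRU->MRU): [L M]
  14. access A: MISS, evict L. Cache (LRU->MRU): [M A]
  15. access A: HIT. Cache (LRU->MRU): [M A]
  16. access M: HIT. Cache (LRU->MRU): [A M]
  17. access M: HIT. Cache (LRU->MRU): [A M]
  18. access A: HIT. Cache (LRU->MRU): [M A]
  19. access A: HIT. Cache (LRU->MRU): [M A]
  20. access M: HIT. Cache (LRU->MRU): [A M]
  21. access M: HIT. Cache (LRU->MRU): [A M]
  22. access D: MISS, evict A. Cache (LRU->MRU): [M D]
  23. access D: HIT. Cache (LRU->MRU): [M D]
  24. access D: HIT. Cache (LRU->MRU): [M D]
  25. access M: HIT. Cache (LRU->MRU): [D M]
  26. access D: HIT. Cache (LRU->MRU): [M D]
  27. access D: HIT. Cache (LRU->MRU): [M D]
  28. access D: HIT. Cache (LRU->MRU): [M D]
Total: 18 hits, 10 misses, 8 evictions

Hit rate = 18/28 = 9/14

Answer: 9/14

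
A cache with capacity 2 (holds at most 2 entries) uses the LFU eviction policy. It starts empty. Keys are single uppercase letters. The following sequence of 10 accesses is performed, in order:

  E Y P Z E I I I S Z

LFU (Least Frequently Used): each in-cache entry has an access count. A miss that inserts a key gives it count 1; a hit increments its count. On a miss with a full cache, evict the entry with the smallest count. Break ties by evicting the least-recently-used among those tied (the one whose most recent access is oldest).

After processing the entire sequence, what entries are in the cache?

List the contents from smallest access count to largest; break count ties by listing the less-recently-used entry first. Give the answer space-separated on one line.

Answer: Z I

Derivation:
LFU simulation (capacity=2):
  1. access E: MISS. Cache: [E(c=1)]
  2. access Y: MISS. Cache: [E(c=1) Y(c=1)]
  3. access P: MISS, evict E(c=1). Cache: [Y(c=1) P(c=1)]
  4. access Z: MISS, evict Y(c=1). Cache: [P(c=1) Z(c=1)]
  5. access E: MISS, evict P(c=1). Cache: [Z(c=1) E(c=1)]
  6. access I: MISS, evict Z(c=1). Cache: [E(c=1) I(c=1)]
  7. access I: HIT, count now 2. Cache: [E(c=1) I(c=2)]
  8. access I: HIT, count now 3. Cache: [E(c=1) I(c=3)]
  9. access S: MISS, evict E(c=1). Cache: [S(c=1) I(c=3)]
  10. access Z: MISS, evict S(c=1). Cache: [Z(c=1) I(c=3)]
Total: 2 hits, 8 misses, 6 evictions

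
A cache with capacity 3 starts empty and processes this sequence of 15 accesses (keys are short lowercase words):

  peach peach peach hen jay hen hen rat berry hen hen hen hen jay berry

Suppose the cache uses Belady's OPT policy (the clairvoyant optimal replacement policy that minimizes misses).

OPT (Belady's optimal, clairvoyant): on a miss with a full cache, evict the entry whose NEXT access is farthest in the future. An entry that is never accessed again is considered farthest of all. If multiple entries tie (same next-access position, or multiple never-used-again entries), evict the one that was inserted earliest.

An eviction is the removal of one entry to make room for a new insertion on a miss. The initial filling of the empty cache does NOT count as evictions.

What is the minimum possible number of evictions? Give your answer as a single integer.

OPT (Belady) simulation (capacity=3):
  1. access peach: MISS. Cache: [peach]
  2. access peach: HIT. Next use of peach: step 3. Cache: [peach]
  3. access peach: HIT. Next use of peach: never. Cache: [peach]
  4. access hen: MISS. Cache: [peach hen]
  5. access jay: MISS. Cache: [peach hen jay]
  6. access hen: HIT. Next use of hen: step 7. Cache: [peach hen jay]
  7. access hen: HIT. Next use of hen: step 10. Cache: [peach hen jay]
  8. access rat: MISS, evict peach (next use: never). Cache: [hen jay rat]
  9. access berry: MISS, evict rat (next use: never). Cache: [hen jay berry]
  10. access hen: HIT. Next use of hen: step 11. Cache: [hen jay berry]
  11. access hen: HIT. Next use of hen: step 12. Cache: [hen jay berry]
  12. access hen: HIT. Next use of hen: step 13. Cache: [hen jay berry]
  13. access hen: HIT. Next use of hen: never. Cache: [hen jay berry]
  14. access jay: HIT. Next use of jay: never. Cache: [hen jay berry]
  15. access berry: HIT. Next use of berry: never. Cache: [hen jay berry]
Total: 10 hits, 5 misses, 2 evictions

Answer: 2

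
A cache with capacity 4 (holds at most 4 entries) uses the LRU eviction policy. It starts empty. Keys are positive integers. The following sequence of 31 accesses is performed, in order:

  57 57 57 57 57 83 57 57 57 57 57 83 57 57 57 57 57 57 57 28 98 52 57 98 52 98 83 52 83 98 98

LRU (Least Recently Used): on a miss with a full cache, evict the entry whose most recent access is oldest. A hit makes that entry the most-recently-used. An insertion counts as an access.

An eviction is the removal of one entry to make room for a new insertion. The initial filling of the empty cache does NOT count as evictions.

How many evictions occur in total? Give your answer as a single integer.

Answer: 2

Derivation:
LRU simulation (capacity=4):
  1. access 57: MISS. Cache (LRU->MRU): [57]
  2. access 57: HIT. Cache (LRU->MRU): [57]
  3. access 57: HIT. Cache (LRU->MRU): [57]
  4. access 57: HIT. Cache (LRU->MRU): [57]
  5. access 57: HIT. Cache (LRU->MRU): [57]
  6. access 83: MISS. Cache (LRU->MRU): [57 83]
  7. access 57: HIT. Cache (LRU->MRU): [83 57]
  8. access 57: HIT. Cache (LRU->MRU): [83 57]
  9. access 57: HIT. Cache (LRU->MRU): [83 57]
  10. access 57: HIT. Cache (LRU->MRU): [83 57]
  11. access 57: HIT. Cache (LRU->MRU): [83 57]
  12. access 83: HIT. Cache (LRU->MRU): [57 83]
  13. access 57: HIT. Cache (LRU->MRU): [83 57]
  14. access 57: HIT. Cache (LRU->MRU): [83 57]
  15. access 57: HIT. Cache (LRU->MRU): [83 57]
  16. access 57: HIT. Cache (LRU->MRU): [83 57]
  17. access 57: HIT. Cache (LRU->MRU): [83 57]
  18. access 57: HIT. Cache (LRU->MRU): [83 57]
  19. access 57: HIT. Cache (LRU->MRU): [83 57]
  20. access 28: MISS. Cache (LRU->MRU): [83 57 28]
  21. access 98: MISS. Cache (LRU->MRU): [83 57 28 98]
  22. access 52: MISS, evict 83. Cache (LRU->MRU): [57 28 98 52]
  23. access 57: HIT. Cache (LRU->MRU): [28 98 52 57]
  24. access 98: HIT. Cache (LRU->MRU): [28 52 57 98]
  25. access 52: HIT. Cache (LRU->MRU): [28 57 98 52]
  26. access 98: HIT. Cache (LRU->MRU): [28 57 52 98]
  27. access 83: MISS, evict 28. Cache (LRU->MRU): [57 52 98 83]
  28. access 52: HIT. Cache (LRU->MRU): [57 98 83 52]
  29. access 83: HIT. Cache (LRU->MRU): [57 98 52 83]
  30. access 98: HIT. Cache (LRU->MRU): [57 52 83 98]
  31. access 98: HIT. Cache (LRU->MRU): [57 52 83 98]
Total: 25 hits, 6 misses, 2 evictions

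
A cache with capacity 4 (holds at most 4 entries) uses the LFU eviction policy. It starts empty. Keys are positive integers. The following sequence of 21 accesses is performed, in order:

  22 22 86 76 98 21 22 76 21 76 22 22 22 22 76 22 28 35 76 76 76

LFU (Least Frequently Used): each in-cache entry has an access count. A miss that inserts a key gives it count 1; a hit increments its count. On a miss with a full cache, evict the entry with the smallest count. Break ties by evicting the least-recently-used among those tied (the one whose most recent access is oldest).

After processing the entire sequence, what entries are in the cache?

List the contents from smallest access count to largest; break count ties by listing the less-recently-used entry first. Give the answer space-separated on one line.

LFU simulation (capacity=4):
  1. access 22: MISS. Cache: [22(c=1)]
  2. access 22: HIT, count now 2. Cache: [22(c=2)]
  3. access 86: MISS. Cache: [86(c=1) 22(c=2)]
  4. access 76: MISS. Cache: [86(c=1) 76(c=1) 22(c=2)]
  5. access 98: MISS. Cache: [86(c=1) 76(c=1) 98(c=1) 22(c=2)]
  6. access 21: MISS, evict 86(c=1). Cache: [76(c=1) 98(c=1) 21(c=1) 22(c=2)]
  7. access 22: HIT, count now 3. Cache: [76(c=1) 98(c=1) 21(c=1) 22(c=3)]
  8. access 76: HIT, count now 2. Cache: [98(c=1) 21(c=1) 76(c=2) 22(c=3)]
  9. access 21: HIT, count now 2. Cache: [98(c=1) 76(c=2) 21(c=2) 22(c=3)]
  10. access 76: HIT, count now 3. Cache: [98(c=1) 21(c=2) 22(c=3) 76(c=3)]
  11. access 22: HIT, count now 4. Cache: [98(c=1) 21(c=2) 76(c=3) 22(c=4)]
  12. access 22: HIT, count now 5. Cache: [98(c=1) 21(c=2) 76(c=3) 22(c=5)]
  13. access 22: HIT, count now 6. Cache: [98(c=1) 21(c=2) 76(c=3) 22(c=6)]
  14. access 22: HIT, count now 7. Cache: [98(c=1) 21(c=2) 76(c=3) 22(c=7)]
  15. access 76: HIT, count now 4. Cache: [98(c=1) 21(c=2) 76(c=4) 22(c=7)]
  16. access 22: HIT, count now 8. Cache: [98(c=1) 21(c=2) 76(c=4) 22(c=8)]
  17. access 28: MISS, evict 98(c=1). Cache: [28(c=1) 21(c=2) 76(c=4) 22(c=8)]
  18. access 35: MISS, evict 28(c=1). Cache: [35(c=1) 21(c=2) 76(c=4) 22(c=8)]
  19. access 76: HIT, count now 5. Cache: [35(c=1) 21(c=2) 76(c=5) 22(c=8)]
  20. access 76: HIT, count now 6. Cache: [35(c=1) 21(c=2) 76(c=6) 22(c=8)]
  21. access 76: HIT, count now 7. Cache: [35(c=1) 21(c=2) 76(c=7) 22(c=8)]
Total: 14 hits, 7 misses, 3 evictions

Answer: 35 21 76 22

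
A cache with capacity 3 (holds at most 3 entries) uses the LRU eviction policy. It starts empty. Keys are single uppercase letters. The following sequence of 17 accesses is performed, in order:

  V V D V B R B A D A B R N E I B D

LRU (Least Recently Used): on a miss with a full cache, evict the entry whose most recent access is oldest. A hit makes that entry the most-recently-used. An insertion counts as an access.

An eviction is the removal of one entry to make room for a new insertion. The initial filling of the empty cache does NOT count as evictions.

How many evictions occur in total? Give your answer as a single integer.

LRU simulation (capacity=3):
  1. access V: MISS. Cache (LRU->MRU): [V]
  2. access V: HIT. Cache (LRU->MRU): [V]
  3. access D: MISS. Cache (LRU->MRU): [V D]
  4. access V: HIT. Cache (LRU->MRU): [D V]
  5. access B: MISS. Cache (LRU->MRU): [D V B]
  6. access R: MISS, evict D. Cache (LRU->MRU): [V B R]
  7. access B: HIT. Cache (LRU->MRU): [V R B]
  8. access A: MISS, evict V. Cache (LRU->MRU): [R B A]
  9. access D: MISS, evict R. Cache (LRU->MRU): [B A D]
  10. access A: HIT. Cache (LRU->MRU): [B D A]
  11. access B: HIT. Cache (LRU->MRU): [D A B]
  12. access R: MISS, evict D. Cache (LRU->MRU): [A B R]
  13. access N: MISS, evict A. Cache (LRU->MRU): [B R N]
  14. access E: MISS, evict B. Cache (LRU->MRU): [R N E]
  15. access I: MISS, evict R. Cache (LRU->MRU): [N E I]
  16. access B: MISS, evict N. Cache (LRU->MRU): [E I B]
  17. access D: MISS, evict E. Cache (LRU->MRU): [I B D]
Total: 5 hits, 12 misses, 9 evictions

Answer: 9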